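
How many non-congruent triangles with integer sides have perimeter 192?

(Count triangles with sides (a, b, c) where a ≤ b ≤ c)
Let a ≤ b ≤ c with a + b + c = 192. The only binding inequality is a + b > c, i.e. 192 − c > c, so c < 192/2; and c ≥ 192/3 since c is the largest side.
So 64 ≤ c ≤ 95. For each c, b runs from ⌈(192 − c)/2⌉ up to c (then a = 192 − b − c satisfies 1 ≤ a ≤ b automatically), giving c − ⌈(192 − c)/2⌉ + 1 choices.
Summing over c: 1 + 2 + 4 + 5 + … + 46 + 47  (32 terms, c = 64, …, 95) = 768
Check (closed form: nearest integer to p²/48 for even p, (p+3)²/48 for odd p): 192²/48 = 36864/48 ≈ 768.00 → 768

768 triangles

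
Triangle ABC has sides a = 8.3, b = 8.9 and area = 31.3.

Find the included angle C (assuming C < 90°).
Area = ½·a·b·sin(C)  ⇒  sin(C) = 2·Area/(a·b) = 2·31.3/(8.3·8.9) = 62.6/73.87 ≈ 0.847435
C = arcsin(0.847435) ≈ 57.9337° (taking the acute solution since C < 90°)

C = 57.93°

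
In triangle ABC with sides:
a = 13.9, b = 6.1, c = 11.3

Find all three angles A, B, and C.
Law of cosines for each angle (a² = 193.21, b² = 37.21, c² = 127.69):
cos(A) = (b² + c² − a²)/(2bc) = (37.21 + 127.69 − 193.21)/(2·6.1·11.3) = -28.31/137.86 ≈ -0.205353  ⇒  A ≈ 101.85°
cos(B) = (a² + c² − b²)/(2ac) = (193.21 + 127.69 − 37.21)/(2·13.9·11.3) = 283.69/314.14 ≈ 0.903069  ⇒  B ≈ 25.4356°
cos(C) = (a² + b² − c²)/(2ab) = (193.21 + 37.21 − 127.69)/(2·13.9·6.1) = 102.73/169.58 ≈ 0.605791  ⇒  C ≈ 52.7142°
Check: A + B + C ≈ 180°

A = 101.9°, B = 25.44°, C = 52.71°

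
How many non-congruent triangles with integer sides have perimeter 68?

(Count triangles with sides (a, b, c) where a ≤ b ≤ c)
Let a ≤ b ≤ c with a + b + c = 68. The only binding inequality is a + b > c, i.e. 68 − c > c, so c < 68/2; and c ≥ 68/3 since c is the largest side.
So 23 ≤ c ≤ 33. For each c, b runs from ⌈(68 − c)/2⌉ up to c (then a = 68 − b − c satisfies 1 ≤ a ≤ b automatically), giving c − ⌈(68 − c)/2⌉ + 1 choices.
Summing over c: 1 + 3 + 4 + 6 + 7 + 9 + 10 + 12 + 13 + 15 + 16 = 96
Check (closed form: nearest integer to p²/48 for even p, (p+3)²/48 for odd p): 68²/48 = 4624/48 ≈ 96.33 → 96

96 triangles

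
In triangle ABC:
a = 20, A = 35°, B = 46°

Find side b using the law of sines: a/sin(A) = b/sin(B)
a/sin(A) = b/sin(B)  ⇒  b = a·sin(B)/sin(A) = 20·sin(46°)/sin(35°)
sin(46°) ≈ 0.71934, sin(35°) ≈ 0.573576
b ≈ 20·0.71934/0.573576 ≈ 14.3868/0.573576 ≈ 25.0826

b = 25.08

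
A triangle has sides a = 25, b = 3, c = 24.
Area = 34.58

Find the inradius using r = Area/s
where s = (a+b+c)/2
s = (25 + 3 + 24)/2 = 52/2 = 26
r = Area/s = 34.58/26 ≈ 1.33

r = 1.33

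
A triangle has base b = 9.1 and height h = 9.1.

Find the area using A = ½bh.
A = ½·b·h = ½·9.1·9.1 = ½·82.81 = 41.405

Area = 41.405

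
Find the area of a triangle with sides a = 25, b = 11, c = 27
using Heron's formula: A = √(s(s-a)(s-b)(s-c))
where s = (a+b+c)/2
s = (25 + 11 + 27)/2 = 63/2 = 31.5
s − a = 6.5, s − b = 20.5, s − c = 4.5
s(s−a)(s−b)(s−c) = 31.5·6.5·20.5·4.5 = 18888.1875
Area = √18888.1875 ≈ 137.434

s = 31.5, Area = 137.4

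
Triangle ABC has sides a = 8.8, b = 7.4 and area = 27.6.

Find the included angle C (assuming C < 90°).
Area = ½·a·b·sin(C)  ⇒  sin(C) = 2·Area/(a·b) = 2·27.6/(8.8·7.4) = 55.2/65.12 ≈ 0.847666
C = arcsin(0.847666) ≈ 57.9587° (taking the acute solution since C < 90°)

C = 57.96°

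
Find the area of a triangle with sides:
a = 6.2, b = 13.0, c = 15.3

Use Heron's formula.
s = (6.2 + 13.0 + 15.3)/2 = 34.5/2 = 17.25
s − a = 11.05, s − b = 4.25, s − c = 1.95
s(s−a)(s−b)(s−c) = 17.25·11.05·4.25·1.95 ≈ 1579.7
Area = √1579.7 ≈ 39.7455

Area = 39.75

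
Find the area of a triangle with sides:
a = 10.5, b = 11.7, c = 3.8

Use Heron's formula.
s = (10.5 + 11.7 + 3.8)/2 = 26/2 = 13
s − a = 2.5, s − b = 1.3, s − c = 9.2
s(s−a)(s−b)(s−c) = 13·2.5·1.3·9.2 ≈ 388.7
Area = √388.7 ≈ 19.7155

Area = 19.72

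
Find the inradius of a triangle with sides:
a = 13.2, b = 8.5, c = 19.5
r = Area/s where s is the semi-perimeter.
s = (13.2 + 8.5 + 19.5)/2 = 41.2/2 = 20.6
Area = √(s(s−a)(s−b)(s−c)) = √(20.6·7.4·12.1·1.1) ≈ √2028.98 ≈ 45.0442
r ≈ 45.0442/20.6 ≈ 2.18661

r = 2.187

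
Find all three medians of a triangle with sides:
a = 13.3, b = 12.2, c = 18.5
Median formula: m_a = ½√(2b² + 2c² − a²) (and cyclically). a² = 176.89, b² = 148.84, c² = 342.25.
m_a = ½√(2·148.84 + 2·342.25 − 176.89) = ½√805.29 ≈ ½·28.3776 ≈ 14.1888
m_b = ½√(2·176.89 + 2·342.25 − 148.84) = ½√889.44 ≈ ½·29.8235 ≈ 14.9117
m_c = ½√(2·176.89 + 2·148.84 − 342.25) = ½√309.21 ≈ ½·17.5844 ≈ 8.79218

m_a = 14.19, m_b = 14.91, m_c = 8.792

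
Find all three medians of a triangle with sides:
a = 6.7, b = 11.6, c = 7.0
Median formula: m_a = ½√(2b² + 2c² − a²) (and cyclically). a² = 44.89, b² = 134.56, c² = 49.
m_a = ½√(2·134.56 + 2·49 − 44.89) = ½√322.23 ≈ ½·17.9508 ≈ 8.97538
m_b = ½√(2·44.89 + 2·49 − 134.56) = ½√53.22 ≈ ½·7.2952 ≈ 3.6476
m_c = ½√(2·44.89 + 2·134.56 − 49) = ½√309.9 ≈ ½·17.604 ≈ 8.80199

m_a = 8.975, m_b = 3.648, m_c = 8.802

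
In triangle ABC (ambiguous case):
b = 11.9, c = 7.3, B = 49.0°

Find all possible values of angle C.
b/sin(B) = c/sin(C)  ⇒  sin(C) = c·sin(B)/b = 7.3·sin(49.0°)/11.9
sin(49.0°) ≈ 0.75471
sin(C) ≈ 7.3·0.75471/11.9 ≈ 5.50938/11.9 ≈ 0.462973
Candidate 1: C₁ = arcsin(0.462973) ≈ 27.5791°  →  A = 180° − 49.0° − 27.5791° ≈ 103.421° > 0, valid
Candidate 2: C₂ = 180° − C₁ ≈ 152.421°  →  A = 180° − 49.0° − 152.421° ≈ -21.4209° ≤ 0, not a valid triangle

C = 27.58° (one solution)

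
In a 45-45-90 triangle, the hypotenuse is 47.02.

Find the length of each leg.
In a 45-45-90 triangle hypotenuse = leg·√2, so leg = hypotenuse/√2.
Leg = 47.02/√2 ≈ 47.02/1.41421 ≈ 33.2482

Each leg = 33.25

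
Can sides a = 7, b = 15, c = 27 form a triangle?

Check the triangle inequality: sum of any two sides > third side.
a + b vs c: 7 + 15 = 22 ≤ 27  ✗
a + c vs b: 7 + 27 = 34 > 15  ✓
b + c vs a: 15 + 27 = 42 > 7  ✓

No: 7 + 15 = 22 is not > 27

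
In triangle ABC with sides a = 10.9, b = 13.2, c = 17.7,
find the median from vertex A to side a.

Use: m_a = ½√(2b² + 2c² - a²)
m_a = ½√(2·13.2² + 2·17.7² − 10.9²) = ½√(2·174.24 + 2·313.29 − 118.81) = ½√(348.48 + 626.58 − 118.81) = ½√856.25
√856.25 ≈ 29.2617, so m_a ≈ 14.6309

m_a = 14.63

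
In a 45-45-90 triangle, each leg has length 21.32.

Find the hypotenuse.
In a 45-45-90 triangle the sides are in ratio 1 : 1 : √2, so hypotenuse = leg·√2.
Hypotenuse = 21.32·√2 ≈ 21.32·1.41421 ≈ 30.151

Hypotenuse = 21.32√2 = 30.15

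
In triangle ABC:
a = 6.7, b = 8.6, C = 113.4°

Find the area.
Two sides and the included angle (SAS): A = ½·a·b·sin(C) = ½·6.7·8.6·sin(113.4°)
sin(113.4°) ≈ 0.917755
A ≈ ½·57.62·0.917755 = 28.81·0.917755 ≈ 26.4405

Area = 26.44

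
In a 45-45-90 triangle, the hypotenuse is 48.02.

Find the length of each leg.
In a 45-45-90 triangle hypotenuse = leg·√2, so leg = hypotenuse/√2.
Leg = 48.02/√2 ≈ 48.02/1.41421 ≈ 33.9553

Each leg = 33.96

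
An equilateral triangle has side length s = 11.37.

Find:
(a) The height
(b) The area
(a) The height splits the triangle into two 30-60-90 halves: h = s·√3/2 = 11.37·1.73205/2 ≈ 19.6934/2 ≈ 9.84671
(b) Area = (√3/4)·s² = (√3/4)·11.37² = (√3/4)·129.2769 ≈ 0.433013·129.2769 ≈ 55.9785

Height = 9.847, Area = 55.98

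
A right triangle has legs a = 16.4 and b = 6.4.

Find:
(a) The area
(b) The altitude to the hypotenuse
(a) The legs are perpendicular, so Area = ½·a·b = ½·16.4·6.4 = ½·104.96 = 52.48
(b) Hypotenuse c = √(a² + b²) = √(268.96 + 40.96) = √309.92 ≈ 17.6045
    Area = ½·c·h_c  ⇒  h_c = 2·Area/c = 104.96/17.6045 ≈ 5.9621

Area = 52.48, h_c = 5.962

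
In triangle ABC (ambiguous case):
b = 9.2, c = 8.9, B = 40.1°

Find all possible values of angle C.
b/sin(B) = c/sin(C)  ⇒  sin(C) = c·sin(B)/b = 8.9·sin(40.1°)/9.2
sin(40.1°) ≈ 0.644124
sin(C) ≈ 8.9·0.644124/9.2 ≈ 5.7327/9.2 ≈ 0.62312
Candidate 1: C₁ = arcsin(0.62312) ≈ 38.5443°  →  A = 180° − 40.1° − 38.5443° ≈ 101.356° > 0, valid
Candidate 2: C₂ = 180° − C₁ ≈ 141.456°  →  A = 180° − 40.1° − 141.456° ≈ -1.5557° ≤ 0, not a valid triangle

C = 38.54° (one solution)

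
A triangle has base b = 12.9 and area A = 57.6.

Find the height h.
A = ½·b·h  ⇒  h = 2A/b = 2·57.6/12.9 = 115.2/12.9 ≈ 8.93023

h = 8.93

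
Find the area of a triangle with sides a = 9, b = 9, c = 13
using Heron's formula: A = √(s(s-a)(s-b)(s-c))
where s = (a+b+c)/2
s = (9 + 9 + 13)/2 = 31/2 = 15.5
s − a = 6.5, s − b = 6.5, s − c = 2.5
s(s−a)(s−b)(s−c) = 15.5·6.5·6.5·2.5 = 1637.1875
Area = √1637.1875 ≈ 40.4622

s = 15.5, Area = 40.46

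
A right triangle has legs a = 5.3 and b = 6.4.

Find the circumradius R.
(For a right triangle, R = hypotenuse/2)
Hypotenuse c = √(a² + b²) = √(28.09 + 40.96) = √69.05 ≈ 8.30963
R = c/2 ≈ 8.30963/2 ≈ 4.15482

R = 4.155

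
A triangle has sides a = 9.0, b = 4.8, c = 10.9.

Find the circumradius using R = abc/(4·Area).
First find the area with Heron's formula.
s = (9.0 + 4.8 + 10.9)/2 = 12.35
Area = √(s(s−a)(s−b)(s−c)) = √(12.35·3.35·7.55·1.45) ≈ √452.925 ≈ 21.282
abc = 9.0·4.8·10.9 = 470.88
R = abc/(4·Area) ≈ 470.88/(4·21.282) = 470.88/85.1282 ≈ 5.53142

R = 5.531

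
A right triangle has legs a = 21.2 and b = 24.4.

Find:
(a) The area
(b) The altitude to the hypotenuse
(a) The legs are perpendicular, so Area = ½·a·b = ½·21.2·24.4 = ½·517.28 = 258.64
(b) Hypotenuse c = √(a² + b²) = √(449.44 + 595.36) = √1044.8 ≈ 32.3234
    Area = ½·c·h_c  ⇒  h_c = 2·Area/c = 517.28/32.3234 ≈ 16.0033

Area = 258.64, h_c = 16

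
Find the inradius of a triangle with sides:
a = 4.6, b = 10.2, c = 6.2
r = Area/s where s is the semi-perimeter.
s = (4.6 + 10.2 + 6.2)/2 = 21/2 = 10.5
Area = √(s(s−a)(s−b)(s−c)) = √(10.5·5.9·0.3·4.3) ≈ √79.9155 ≈ 8.93955
r ≈ 8.93955/10.5 ≈ 0.851385

r = 0.8514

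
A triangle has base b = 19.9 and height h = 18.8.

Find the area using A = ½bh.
A = ½·b·h = ½·19.9·18.8 = ½·374.12 = 187.06

Area = 187.06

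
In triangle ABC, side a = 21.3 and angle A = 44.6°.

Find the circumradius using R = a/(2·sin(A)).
R = a/(2·sin(A)) = 21.3/(2·sin(44.6°))
sin(44.6°) ≈ 0.702153
R ≈ 21.3/(2·0.702153) = 21.3/1.40431 ≈ 15.1676

R = 15.17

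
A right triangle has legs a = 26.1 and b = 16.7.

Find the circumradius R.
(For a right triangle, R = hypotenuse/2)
Hypotenuse c = √(a² + b²) = √(681.21 + 278.89) = √960.1 ≈ 30.9855
R = c/2 ≈ 30.9855/2 ≈ 15.4927

R = 15.49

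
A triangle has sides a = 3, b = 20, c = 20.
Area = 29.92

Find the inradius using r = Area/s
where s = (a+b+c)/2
s = (3 + 20 + 20)/2 = 43/2 = 21.5
r = Area/s = 29.92/21.5 ≈ 1.39163

r = 1.392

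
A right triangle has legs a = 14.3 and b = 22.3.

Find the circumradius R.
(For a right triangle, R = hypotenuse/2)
Hypotenuse c = √(a² + b²) = √(204.49 + 497.29) = √701.78 ≈ 26.4911
R = c/2 ≈ 26.4911/2 ≈ 13.2456

R = 13.25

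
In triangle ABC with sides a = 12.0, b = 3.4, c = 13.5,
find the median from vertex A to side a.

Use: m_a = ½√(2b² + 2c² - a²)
m_a = ½√(2·3.4² + 2·13.5² − 12.0²) = ½√(2·11.56 + 2·182.25 − 144) = ½√(23.12 + 364.5 − 144) = ½√243.62
√243.62 ≈ 15.6083, so m_a ≈ 7.80417

m_a = 7.804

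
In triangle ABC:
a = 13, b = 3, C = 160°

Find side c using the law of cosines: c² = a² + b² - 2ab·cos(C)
c² = 13² + 3² − 2·13·3·cos(160°)
cos(160°) ≈ -0.939693
c² ≈ 169 + 9 − 78·(-0.939693) ≈ 178 + 73.296 ≈ 251.296
c ≈ √251.296 ≈ 15.8523

c = 15.85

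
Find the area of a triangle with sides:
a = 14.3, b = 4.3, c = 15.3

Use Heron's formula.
s = (14.3 + 4.3 + 15.3)/2 = 33.9/2 = 16.95
s − a = 2.65, s − b = 12.65, s − c = 1.65
s(s−a)(s−b)(s−c) = 16.95·2.65·12.65·1.65 ≈ 937.541
Area = √937.541 ≈ 30.6193

Area = 30.62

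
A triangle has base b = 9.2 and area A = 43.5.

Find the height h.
A = ½·b·h  ⇒  h = 2A/b = 2·43.5/9.2 = 87/9.2 ≈ 9.45652

h = 9.457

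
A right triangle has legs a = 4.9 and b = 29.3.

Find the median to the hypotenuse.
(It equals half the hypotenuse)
Hypotenuse c = √(a² + b²) = √(24.01 + 858.49) = √882.5 ≈ 29.7069
Median to hypotenuse = c/2 ≈ 29.7069/2 ≈ 14.8535

Median = 14.85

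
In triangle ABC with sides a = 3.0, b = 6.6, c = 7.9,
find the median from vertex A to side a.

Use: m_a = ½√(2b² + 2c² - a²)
m_a = ½√(2·6.6² + 2·7.9² − 3.0²) = ½√(2·43.56 + 2·62.41 − 9) = ½√(87.12 + 124.82 − 9) = ½√202.94
√202.94 ≈ 14.2457, so m_a ≈ 7.12285

m_a = 7.123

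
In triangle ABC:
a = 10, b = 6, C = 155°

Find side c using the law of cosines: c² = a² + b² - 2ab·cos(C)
c² = 10² + 6² − 2·10·6·cos(155°)
cos(155°) ≈ -0.906308
c² ≈ 100 + 36 − 120·(-0.906308) ≈ 136 + 108.757 ≈ 244.757
c ≈ √244.757 ≈ 15.6447

c = 15.64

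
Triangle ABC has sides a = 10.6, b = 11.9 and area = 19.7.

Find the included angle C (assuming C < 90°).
Area = ½·a·b·sin(C)  ⇒  sin(C) = 2·Area/(a·b) = 2·19.7/(10.6·11.9) = 39.4/126.14 ≈ 0.312351
C = arcsin(0.312351) ≈ 18.201° (taking the acute solution since C < 90°)

C = 18.2°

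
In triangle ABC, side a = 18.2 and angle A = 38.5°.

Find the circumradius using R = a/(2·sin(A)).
R = a/(2·sin(A)) = 18.2/(2·sin(38.5°))
sin(38.5°) ≈ 0.622515
R ≈ 18.2/(2·0.622515) = 18.2/1.24503 ≈ 14.6181

R = 14.62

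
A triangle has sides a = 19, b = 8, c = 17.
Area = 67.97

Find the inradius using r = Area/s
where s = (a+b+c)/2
s = (19 + 8 + 17)/2 = 44/2 = 22
r = Area/s = 67.97/22 ≈ 3.08955

r = 3.09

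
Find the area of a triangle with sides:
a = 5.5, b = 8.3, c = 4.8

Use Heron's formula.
s = (5.5 + 8.3 + 4.8)/2 = 18.6/2 = 9.3
s − a = 3.8, s − b = 1, s − c = 4.5
s(s−a)(s−b)(s−c) = 9.3·3.8·1·4.5 ≈ 159.03
Area = √159.03 ≈ 12.6107

Area = 12.61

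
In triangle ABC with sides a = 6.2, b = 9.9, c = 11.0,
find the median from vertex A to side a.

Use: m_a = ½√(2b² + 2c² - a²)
m_a = ½√(2·9.9² + 2·11.0² − 6.2²) = ½√(2·98.01 + 2·121 − 38.44) = ½√(196.02 + 242 − 38.44) = ½√399.58
√399.58 ≈ 19.9895, so m_a ≈ 9.99475

m_a = 9.995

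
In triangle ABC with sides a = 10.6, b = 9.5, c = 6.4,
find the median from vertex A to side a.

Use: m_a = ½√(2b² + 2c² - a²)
m_a = ½√(2·9.5² + 2·6.4² − 10.6²) = ½√(2·90.25 + 2·40.96 − 112.36) = ½√(180.5 + 81.92 − 112.36) = ½√150.06
√150.06 ≈ 12.2499, so m_a ≈ 6.12495

m_a = 6.125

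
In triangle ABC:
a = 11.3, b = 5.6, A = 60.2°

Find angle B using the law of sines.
a/sin(A) = b/sin(B)  ⇒  sin(B) = b·sin(A)/a = 5.6·sin(60.2°)/11.3
sin(60.2°) ≈ 0.867765
sin(B) ≈ 5.6·0.867765/11.3 ≈ 4.85949/11.3 ≈ 0.430043
B = arcsin(0.430043) ≈ 25.4703°
(Since b ≤ a we need B ≤ A, so the obtuse alternative 180° − 25.4703° ≈ 154.53° is rejected.)

B = 25.47°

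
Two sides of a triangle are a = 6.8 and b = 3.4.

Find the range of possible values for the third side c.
Triangle inequality: |a − b| < c < a + b
|a − b| = |6.8 − 3.4| = 3.4
a + b = 6.8 + 3.4 = 10.2

3.4 < c < 10.2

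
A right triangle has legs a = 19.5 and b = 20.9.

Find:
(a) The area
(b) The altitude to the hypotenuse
(a) The legs are perpendicular, so Area = ½·a·b = ½·19.5·20.9 = ½·407.55 = 203.775
(b) Hypotenuse c = √(a² + b²) = √(380.25 + 436.81) = √817.06 ≈ 28.5843
    Area = ½·c·h_c  ⇒  h_c = 2·Area/c = 407.55/28.5843 ≈ 14.2578

Area = 203.775, h_c = 14.26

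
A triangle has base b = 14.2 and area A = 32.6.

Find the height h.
A = ½·b·h  ⇒  h = 2A/b = 2·32.6/14.2 = 65.2/14.2 ≈ 4.59155

h = 4.592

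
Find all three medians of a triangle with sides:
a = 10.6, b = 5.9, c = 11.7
Median formula: m_a = ½√(2b² + 2c² − a²) (and cyclically). a² = 112.36, b² = 34.81, c² = 136.89.
m_a = ½√(2·34.81 + 2·136.89 − 112.36) = ½√231.04 ≈ ½·15.2 ≈ 7.6
m_b = ½√(2·112.36 + 2·136.89 − 34.81) = ½√463.69 ≈ ½·21.5335 ≈ 10.7667
m_c = ½√(2·112.36 + 2·34.81 − 136.89) = ½√157.45 ≈ ½·12.5479 ≈ 6.27395

m_a = 7.6, m_b = 10.77, m_c = 6.274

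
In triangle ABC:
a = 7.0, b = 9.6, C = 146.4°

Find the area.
Two sides and the included angle (SAS): A = ½·a·b·sin(C) = ½·7.0·9.6·sin(146.4°)
sin(146.4°) ≈ 0.553392
A ≈ ½·67.2·0.553392 = 33.6·0.553392 ≈ 18.594

Area = 18.59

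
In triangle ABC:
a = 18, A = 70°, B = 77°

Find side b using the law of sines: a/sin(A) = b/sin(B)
a/sin(A) = b/sin(B)  ⇒  b = a·sin(B)/sin(A) = 18·sin(77°)/sin(70°)
sin(77°) ≈ 0.97437, sin(70°) ≈ 0.939693
b ≈ 18·0.97437/0.939693 ≈ 17.5387/0.939693 ≈ 18.6643

b = 18.66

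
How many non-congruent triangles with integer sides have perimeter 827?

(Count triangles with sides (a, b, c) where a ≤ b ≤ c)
Let a ≤ b ≤ c with a + b + c = 827. The only binding inequality is a + b > c, i.e. 827 − c > c, so c < 827/2; and c ≥ 827/3 since c is the largest side.
So 276 ≤ c ≤ 413. For each c, b runs from ⌈(827 − c)/2⌉ up to c (then a = 827 − b − c satisfies 1 ≤ a ≤ b automatically), giving c − ⌈(827 − c)/2⌉ + 1 choices.
Summing over c: 1 + 3 + 4 + 6 + … + 205 + 207  (138 terms, c = 276, …, 413) = 14352
Check (closed form: nearest integer to p²/48 for even p, (p+3)²/48 for odd p): (827+3)²/48 = 830²/48 = 688900/48 ≈ 14352.08 → 14352

14352 triangles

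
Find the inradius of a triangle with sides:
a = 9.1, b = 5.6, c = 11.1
r = Area/s where s is the semi-perimeter.
s = (9.1 + 5.6 + 11.1)/2 = 25.8/2 = 12.9
Area = √(s(s−a)(s−b)(s−c)) = √(12.9·3.8·7.3·1.8) ≈ √644.123 ≈ 25.3796
r ≈ 25.3796/12.9 ≈ 1.96741

r = 1.967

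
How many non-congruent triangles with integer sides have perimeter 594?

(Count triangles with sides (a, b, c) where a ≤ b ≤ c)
Let a ≤ b ≤ c with a + b + c = 594. The only binding inequality is a + b > c, i.e. 594 − c > c, so c < 594/2; and c ≥ 594/3 since c is the largest side.
So 198 ≤ c ≤ 296. For each c, b runs from ⌈(594 − c)/2⌉ up to c (then a = 594 − b − c satisfies 1 ≤ a ≤ b automatically), giving c − ⌈(594 − c)/2⌉ + 1 choices.
Summing over c: 1 + 2 + 4 + 5 + … + 146 + 148  (99 terms, c = 198, …, 296) = 7351
Check (closed form: nearest integer to p²/48 for even p, (p+3)²/48 for odd p): 594²/48 = 352836/48 ≈ 7350.75 → 7351

7351 triangles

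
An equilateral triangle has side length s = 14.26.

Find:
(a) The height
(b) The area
(a) The height splits the triangle into two 30-60-90 halves: h = s·√3/2 = 14.26·1.73205/2 ≈ 24.699/2 ≈ 12.3495
(b) Area = (√3/4)·s² = (√3/4)·14.26² = (√3/4)·203.3476 ≈ 0.433013·203.3476 ≈ 88.0521

Height = 12.35, Area = 88.05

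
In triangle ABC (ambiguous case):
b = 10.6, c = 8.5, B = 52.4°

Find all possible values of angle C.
b/sin(B) = c/sin(C)  ⇒  sin(C) = c·sin(B)/b = 8.5·sin(52.4°)/10.6
sin(52.4°) ≈ 0.79229
sin(C) ≈ 8.5·0.79229/10.6 ≈ 6.73446/10.6 ≈ 0.635327
Candidate 1: C₁ = arcsin(0.635327) ≈ 39.4442°  →  A = 180° − 52.4° − 39.4442° ≈ 88.1558° > 0, valid
Candidate 2: C₂ = 180° − C₁ ≈ 140.556°  →  A = 180° − 52.4° − 140.556° ≈ -12.9558° ≤ 0, not a valid triangle

C = 39.44° (one solution)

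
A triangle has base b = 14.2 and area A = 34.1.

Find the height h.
A = ½·b·h  ⇒  h = 2A/b = 2·34.1/14.2 = 68.2/14.2 ≈ 4.80282

h = 4.803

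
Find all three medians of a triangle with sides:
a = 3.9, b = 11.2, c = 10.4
Median formula: m_a = ½√(2b² + 2c² − a²) (and cyclically). a² = 15.21, b² = 125.44, c² = 108.16.
m_a = ½√(2·125.44 + 2·108.16 − 15.21) = ½√451.99 ≈ ½·21.2601 ≈ 10.63
m_b = ½√(2·15.21 + 2·108.16 − 125.44) = ½√121.3 ≈ ½·11.0136 ≈ 5.50681
m_c = ½√(2·15.21 + 2·125.44 − 108.16) = ½√173.14 ≈ ½·13.1583 ≈ 6.57913

m_a = 10.63, m_b = 5.507, m_c = 6.579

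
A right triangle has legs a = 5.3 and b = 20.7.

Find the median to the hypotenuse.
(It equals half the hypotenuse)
Hypotenuse c = √(a² + b²) = √(28.09 + 428.49) = √456.58 ≈ 21.3677
Median to hypotenuse = c/2 ≈ 21.3677/2 ≈ 10.6839

Median = 10.68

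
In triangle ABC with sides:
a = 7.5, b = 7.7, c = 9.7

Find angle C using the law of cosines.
c² = a² + b² − 2ab·cos(C)  ⇒  cos(C) = (a² + b² − c²)/(2ab)
cos(C) = (7.5² + 7.7² − 9.7²)/(2·7.5·7.7) = (56.25 + 59.29 − 94.09)/115.5 = 21.45/115.5 ≈ 0.185714
C = arccos(0.185714) ≈ 79.2972°

C = 79.3°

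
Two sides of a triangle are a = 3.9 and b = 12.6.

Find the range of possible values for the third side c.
Triangle inequality: |a − b| < c < a + b
|a − b| = |3.9 − 12.6| = 8.7
a + b = 3.9 + 12.6 = 16.5

8.7 < c < 16.5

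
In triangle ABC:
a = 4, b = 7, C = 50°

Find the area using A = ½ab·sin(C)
A = ½·a·b·sin(C) = ½·4·7·sin(50°)
sin(50°) ≈ 0.766044
A ≈ ½·28·0.766044 = 14·0.766044 ≈ 10.7246

Area = 10.72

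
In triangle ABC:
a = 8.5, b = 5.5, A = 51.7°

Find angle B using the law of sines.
a/sin(A) = b/sin(B)  ⇒  sin(B) = b·sin(A)/a = 5.5·sin(51.7°)/8.5
sin(51.7°) ≈ 0.784776
sin(B) ≈ 5.5·0.784776/8.5 ≈ 4.31627/8.5 ≈ 0.507796
B = arcsin(0.507796) ≈ 30.5172°
(Since b ≤ a we need B ≤ A, so the obtuse alternative 180° − 30.5172° ≈ 149.483° is rejected.)

B = 30.52°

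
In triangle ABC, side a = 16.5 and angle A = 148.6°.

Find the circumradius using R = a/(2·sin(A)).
R = a/(2·sin(A)) = 16.5/(2·sin(148.6°))
sin(148.6°) ≈ 0.52101
R ≈ 16.5/(2·0.52101) = 16.5/1.04202 ≈ 15.8346

R = 15.83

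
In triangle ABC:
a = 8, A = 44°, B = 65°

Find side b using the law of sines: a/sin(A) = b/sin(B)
a/sin(A) = b/sin(B)  ⇒  b = a·sin(B)/sin(A) = 8·sin(65°)/sin(44°)
sin(65°) ≈ 0.906308, sin(44°) ≈ 0.694658
b ≈ 8·0.906308/0.694658 ≈ 7.25046/0.694658 ≈ 10.4375

b = 10.44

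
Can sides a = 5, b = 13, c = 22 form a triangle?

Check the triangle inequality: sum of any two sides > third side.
a + b vs c: 5 + 13 = 18 ≤ 22  ✗
a + c vs b: 5 + 22 = 27 > 13  ✓
b + c vs a: 13 + 22 = 35 > 5  ✓

No: 5 + 13 = 18 is not > 22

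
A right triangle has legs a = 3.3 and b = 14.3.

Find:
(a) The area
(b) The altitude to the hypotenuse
(a) The legs are perpendicular, so Area = ½·a·b = ½·3.3·14.3 = ½·47.19 = 23.595
(b) Hypotenuse c = √(a² + b²) = √(10.89 + 204.49) = √215.38 ≈ 14.6758
    Area = ½·c·h_c  ⇒  h_c = 2·Area/c = 47.19/14.6758 ≈ 3.21549

Area = 23.595, h_c = 3.215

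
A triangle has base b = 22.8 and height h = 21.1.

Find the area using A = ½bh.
A = ½·b·h = ½·22.8·21.1 = ½·481.08 = 240.54

Area = 240.54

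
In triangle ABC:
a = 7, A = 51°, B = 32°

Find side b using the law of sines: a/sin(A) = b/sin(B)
a/sin(A) = b/sin(B)  ⇒  b = a·sin(B)/sin(A) = 7·sin(32°)/sin(51°)
sin(32°) ≈ 0.529919, sin(51°) ≈ 0.777146
b ≈ 7·0.529919/0.777146 ≈ 3.70943/0.777146 ≈ 4.77315

b = 4.773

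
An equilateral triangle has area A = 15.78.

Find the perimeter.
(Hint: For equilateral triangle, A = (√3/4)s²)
A = (√3/4)s²  ⇒  s² = 4A/√3 = 4·15.78/√3 = 63.12/1.73205 ≈ 36.4423
s ≈ √36.4423 ≈ 6.03675
Perimeter = 3s ≈ 3·6.03675 ≈ 18.1102

Perimeter = 18.11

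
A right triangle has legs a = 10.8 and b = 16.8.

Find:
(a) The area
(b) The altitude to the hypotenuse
(a) The legs are perpendicular, so Area = ½·a·b = ½·10.8·16.8 = ½·181.44 = 90.72
(b) Hypotenuse c = √(a² + b²) = √(116.64 + 282.24) = √398.88 ≈ 19.972
    Area = ½·c·h_c  ⇒  h_c = 2·Area/c = 181.44/19.972 ≈ 9.08473

Area = 90.72, h_c = 9.085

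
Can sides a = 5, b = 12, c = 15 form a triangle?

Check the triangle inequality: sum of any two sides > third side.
a + b vs c: 5 + 12 = 17 > 15  ✓
a + c vs b: 5 + 15 = 20 > 12  ✓
b + c vs a: 12 + 15 = 27 > 5  ✓

Yes, triangle inequality satisfied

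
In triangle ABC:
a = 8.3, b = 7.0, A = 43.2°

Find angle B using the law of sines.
a/sin(A) = b/sin(B)  ⇒  sin(B) = b·sin(A)/a = 7.0·sin(43.2°)/8.3
sin(43.2°) ≈ 0.684547
sin(B) ≈ 7.0·0.684547/8.3 ≈ 4.79183/8.3 ≈ 0.577329
B = arcsin(0.577329) ≈ 35.2629°
(Since b ≤ a we need B ≤ A, so the obtuse alternative 180° − 35.2629° ≈ 144.737° is rejected.)

B = 35.26°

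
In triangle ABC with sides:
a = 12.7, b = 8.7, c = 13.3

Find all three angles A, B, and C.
Law of cosines for each angle (a² = 161.29, b² = 75.69, c² = 176.89):
cos(A) = (b² + c² − a²)/(2bc) = (75.69 + 176.89 − 161.29)/(2·8.7·13.3) = 91.29/231.42 ≈ 0.394478  ⇒  A ≈ 66.7666°
cos(B) = (a² + c² − b²)/(2ac) = (161.29 + 176.89 − 75.69)/(2·12.7·13.3) = 262.49/337.82 ≈ 0.777011  ⇒  B ≈ 39.0122°
cos(C) = (a² + b² − c²)/(2ab) = (161.29 + 75.69 − 176.89)/(2·12.7·8.7) = 60.09/220.98 ≈ 0.271925  ⇒  C ≈ 74.2211°
Check: A + B + C ≈ 180°

A = 66.77°, B = 39.01°, C = 74.22°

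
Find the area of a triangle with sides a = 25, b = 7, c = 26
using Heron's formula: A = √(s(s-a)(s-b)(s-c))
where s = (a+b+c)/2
s = (25 + 7 + 26)/2 = 58/2 = 29
s − a = 4, s − b = 22, s − c = 3
s(s−a)(s−b)(s−c) = 29·4·22·3 = 7656
Area = √7656 ≈ 87.4986

s = 29.0, Area = 87.5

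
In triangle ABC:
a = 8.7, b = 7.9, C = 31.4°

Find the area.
Two sides and the included angle (SAS): A = ½·a·b·sin(C) = ½·8.7·7.9·sin(31.4°)
sin(31.4°) ≈ 0.52101
A ≈ ½·68.73·0.52101 = 34.365·0.52101 ≈ 17.9045

Area = 17.9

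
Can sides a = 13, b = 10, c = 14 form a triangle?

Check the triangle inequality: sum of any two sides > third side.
a + b vs c: 13 + 10 = 23 > 14  ✓
a + c vs b: 13 + 14 = 27 > 10  ✓
b + c vs a: 10 + 14 = 24 > 13  ✓

Yes, triangle inequality satisfied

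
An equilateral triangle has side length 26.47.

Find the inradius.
r = Area/s with s the semi-perimeter.
Area = (√3/4)·26.47² = (√3/4)·700.6609 ≈ 0.433013·700.6609 ≈ 303.395
s = 3·26.47/2 = 39.705
r ≈ 303.395/39.705 ≈ 7.64123
(Equivalently r = side/(2√3) = 26.47/3.4641 ≈ 7.64123.)

r = 7.641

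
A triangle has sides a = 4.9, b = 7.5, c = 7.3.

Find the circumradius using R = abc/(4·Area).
First find the area with Heron's formula.
s = (4.9 + 7.5 + 7.3)/2 = 9.85
Area = √(s(s−a)(s−b)(s−c)) = √(9.85·4.95·2.35·2.55) ≈ √292.179 ≈ 17.0933
abc = 4.9·7.5·7.3 = 268.275
R = abc/(4·Area) ≈ 268.275/(4·17.0933) = 268.275/68.373 ≈ 3.9237

R = 3.924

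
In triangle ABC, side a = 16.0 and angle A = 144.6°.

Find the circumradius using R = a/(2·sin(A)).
R = a/(2·sin(A)) = 16.0/(2·sin(144.6°))
sin(144.6°) ≈ 0.579281
R ≈ 16.0/(2·0.579281) = 16.0/1.15856 ≈ 13.8102

R = 13.81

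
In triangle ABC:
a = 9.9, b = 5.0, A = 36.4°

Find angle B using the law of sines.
a/sin(A) = b/sin(B)  ⇒  sin(B) = b·sin(A)/a = 5.0·sin(36.4°)/9.9
sin(36.4°) ≈ 0.593419
sin(B) ≈ 5.0·0.593419/9.9 ≈ 2.96709/9.9 ≈ 0.299707
B = arcsin(0.299707) ≈ 17.44°
(Since b ≤ a we need B ≤ A, so the obtuse alternative 180° − 17.44° ≈ 162.56° is rejected.)

B = 17.44°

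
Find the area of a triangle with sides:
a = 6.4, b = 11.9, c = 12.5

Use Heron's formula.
s = (6.4 + 11.9 + 12.5)/2 = 30.8/2 = 15.4
s − a = 9, s − b = 3.5, s − c = 2.9
s(s−a)(s−b)(s−c) = 15.4·9·3.5·2.9 ≈ 1406.79
Area = √1406.79 ≈ 37.5072

Area = 37.51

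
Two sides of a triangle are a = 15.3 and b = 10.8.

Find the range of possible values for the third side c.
Triangle inequality: |a − b| < c < a + b
|a − b| = |15.3 − 10.8| = 4.5
a + b = 15.3 + 10.8 = 26.1

4.5 < c < 26.1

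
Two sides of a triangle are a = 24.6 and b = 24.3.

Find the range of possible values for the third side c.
Triangle inequality: |a − b| < c < a + b
|a − b| = |24.6 − 24.3| = 0.3
a + b = 24.6 + 24.3 = 48.9

0.3 < c < 48.9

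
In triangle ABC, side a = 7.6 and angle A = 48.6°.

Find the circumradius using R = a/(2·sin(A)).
R = a/(2·sin(A)) = 7.6/(2·sin(48.6°))
sin(48.6°) ≈ 0.750111
R ≈ 7.6/(2·0.750111) = 7.6/1.50022 ≈ 5.06592

R = 5.066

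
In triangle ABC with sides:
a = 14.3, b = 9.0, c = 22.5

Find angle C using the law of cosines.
c² = a² + b² − 2ab·cos(C)  ⇒  cos(C) = (a² + b² − c²)/(2ab)
cos(C) = (14.3² + 9.0² − 22.5²)/(2·14.3·9.0) = (204.49 + 81 − 506.25)/257.4 = -220.76/257.4 ≈ -0.857653
C = arccos(-0.857653) ≈ 149.054°

C = 149.1°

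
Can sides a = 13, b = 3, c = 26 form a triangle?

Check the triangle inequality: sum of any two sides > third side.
a + b vs c: 13 + 3 = 16 ≤ 26  ✗
a + c vs b: 13 + 26 = 39 > 3  ✓
b + c vs a: 3 + 26 = 29 > 13  ✓

No: 13 + 3 = 16 is not > 26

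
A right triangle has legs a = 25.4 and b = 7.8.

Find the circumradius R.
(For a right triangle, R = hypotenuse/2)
Hypotenuse c = √(a² + b²) = √(645.16 + 60.84) = √706 ≈ 26.5707
R = c/2 ≈ 26.5707/2 ≈ 13.2853

R = 13.29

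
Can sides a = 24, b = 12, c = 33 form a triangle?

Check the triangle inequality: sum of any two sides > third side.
a + b vs c: 24 + 12 = 36 > 33  ✓
a + c vs b: 24 + 33 = 57 > 12  ✓
b + c vs a: 12 + 33 = 45 > 24  ✓

Yes, triangle inequality satisfied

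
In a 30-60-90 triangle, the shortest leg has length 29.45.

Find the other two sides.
In a 30-60-90 triangle the sides are in ratio 1 : √3 : 2 (short leg : long leg : hypotenuse).
Long leg = 29.45·√3 ≈ 29.45·1.73205 ≈ 51.0089
Hypotenuse = 2·29.45 = 58.9

Long leg = 29.45√3 = 51.01, Hypotenuse = 58.9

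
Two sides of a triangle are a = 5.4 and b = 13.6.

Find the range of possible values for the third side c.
Triangle inequality: |a − b| < c < a + b
|a − b| = |5.4 − 13.6| = 8.2
a + b = 5.4 + 13.6 = 19

8.2 < c < 19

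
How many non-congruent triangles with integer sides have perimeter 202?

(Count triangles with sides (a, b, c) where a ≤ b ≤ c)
Let a ≤ b ≤ c with a + b + c = 202. The only binding inequality is a + b > c, i.e. 202 − c > c, so c < 202/2; and c ≥ 202/3 since c is the largest side.
So 68 ≤ c ≤ 100. For each c, b runs from ⌈(202 − c)/2⌉ up to c (then a = 202 − b − c satisfies 1 ≤ a ≤ b automatically), giving c − ⌈(202 − c)/2⌉ + 1 choices.
Summing over c: 2 + 3 + 5 + 6 + … + 48 + 50  (33 terms, c = 68, …, 100) = 850
Check (closed form: nearest integer to p²/48 for even p, (p+3)²/48 for odd p): 202²/48 = 40804/48 ≈ 850.08 → 850

850 triangles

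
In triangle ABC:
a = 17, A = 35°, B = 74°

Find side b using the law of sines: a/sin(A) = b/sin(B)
a/sin(A) = b/sin(B)  ⇒  b = a·sin(B)/sin(A) = 17·sin(74°)/sin(35°)
sin(74°) ≈ 0.961262, sin(35°) ≈ 0.573576
b ≈ 17·0.961262/0.573576 ≈ 16.3414/0.573576 ≈ 28.4904

b = 28.49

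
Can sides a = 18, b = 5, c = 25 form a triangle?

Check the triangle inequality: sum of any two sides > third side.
a + b vs c: 18 + 5 = 23 ≤ 25  ✗
a + c vs b: 18 + 25 = 43 > 5  ✓
b + c vs a: 5 + 25 = 30 > 18  ✓

No: 18 + 5 = 23 is not > 25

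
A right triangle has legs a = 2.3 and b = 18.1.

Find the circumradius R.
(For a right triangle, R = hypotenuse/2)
Hypotenuse c = √(a² + b²) = √(5.29 + 327.61) = √332.9 ≈ 18.2455
R = c/2 ≈ 18.2455/2 ≈ 9.12277

R = 9.123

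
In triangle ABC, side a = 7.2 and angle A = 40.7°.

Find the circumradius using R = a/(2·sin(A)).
R = a/(2·sin(A)) = 7.2/(2·sin(40.7°))
sin(40.7°) ≈ 0.652098
R ≈ 7.2/(2·0.652098) = 7.2/1.3042 ≈ 5.52064

R = 5.521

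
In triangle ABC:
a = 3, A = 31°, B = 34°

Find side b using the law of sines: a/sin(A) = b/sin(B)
a/sin(A) = b/sin(B)  ⇒  b = a·sin(B)/sin(A) = 3·sin(34°)/sin(31°)
sin(34°) ≈ 0.559193, sin(31°) ≈ 0.515038
b ≈ 3·0.559193/0.515038 ≈ 1.67758/0.515038 ≈ 3.25719

b = 3.257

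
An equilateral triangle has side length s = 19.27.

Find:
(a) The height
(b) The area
(a) The height splits the triangle into two 30-60-90 halves: h = s·√3/2 = 19.27·1.73205/2 ≈ 33.3766/2 ≈ 16.6883
(b) Area = (√3/4)·s² = (√3/4)·19.27² = (√3/4)·371.3329 ≈ 0.433013·371.3329 ≈ 160.792

Height = 16.69, Area = 160.8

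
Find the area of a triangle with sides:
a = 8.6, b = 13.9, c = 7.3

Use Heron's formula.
s = (8.6 + 13.9 + 7.3)/2 = 29.8/2 = 14.9
s − a = 6.3, s − b = 1, s − c = 7.6
s(s−a)(s−b)(s−c) = 14.9·6.3·1·7.6 ≈ 713.412
Area = √713.412 ≈ 26.7098

Area = 26.71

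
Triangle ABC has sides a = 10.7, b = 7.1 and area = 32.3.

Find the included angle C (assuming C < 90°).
Area = ½·a·b·sin(C)  ⇒  sin(C) = 2·Area/(a·b) = 2·32.3/(10.7·7.1) = 64.6/75.97 ≈ 0.850336
C = arcsin(0.850336) ≈ 58.2482° (taking the acute solution since C < 90°)

C = 58.25°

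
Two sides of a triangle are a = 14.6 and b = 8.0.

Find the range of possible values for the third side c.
Triangle inequality: |a − b| < c < a + b
|a − b| = |14.6 − 8.0| = 6.6
a + b = 14.6 + 8.0 = 22.6

6.6 < c < 22.6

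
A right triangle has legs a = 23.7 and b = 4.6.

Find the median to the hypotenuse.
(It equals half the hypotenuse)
Hypotenuse c = √(a² + b²) = √(561.69 + 21.16) = √582.85 ≈ 24.1423
Median to hypotenuse = c/2 ≈ 24.1423/2 ≈ 12.0711

Median = 12.07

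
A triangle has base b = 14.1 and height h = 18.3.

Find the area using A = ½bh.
A = ½·b·h = ½·14.1·18.3 = ½·258.03 = 129.015

Area = 129.015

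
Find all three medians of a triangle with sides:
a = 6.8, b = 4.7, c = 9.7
Median formula: m_a = ½√(2b² + 2c² − a²) (and cyclically). a² = 46.24, b² = 22.09, c² = 94.09.
m_a = ½√(2·22.09 + 2·94.09 − 46.24) = ½√186.12 ≈ ½·13.6426 ≈ 6.82129
m_b = ½√(2·46.24 + 2·94.09 − 22.09) = ½√258.57 ≈ ½·16.0801 ≈ 8.04006
m_c = ½√(2·46.24 + 2·22.09 − 94.09) = ½√42.57 ≈ ½·6.52457 ≈ 3.26228

m_a = 6.821, m_b = 8.04, m_c = 3.262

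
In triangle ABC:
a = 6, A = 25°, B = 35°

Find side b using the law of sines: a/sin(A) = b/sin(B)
a/sin(A) = b/sin(B)  ⇒  b = a·sin(B)/sin(A) = 6·sin(35°)/sin(25°)
sin(35°) ≈ 0.573576, sin(25°) ≈ 0.422618
b ≈ 6·0.573576/0.422618 ≈ 3.44146/0.422618 ≈ 8.14318

b = 8.143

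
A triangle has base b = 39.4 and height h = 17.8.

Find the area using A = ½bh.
A = ½·b·h = ½·39.4·17.8 = ½·701.32 = 350.66

Area = 350.66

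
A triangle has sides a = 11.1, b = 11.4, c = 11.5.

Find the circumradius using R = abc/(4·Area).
First find the area with Heron's formula.
s = (11.1 + 11.4 + 11.5)/2 = 17
Area = √(s(s−a)(s−b)(s−c)) = √(17·5.9·5.6·5.5) ≈ √3089.24 ≈ 55.5809
abc = 11.1·11.4·11.5 = 1455.21
R = abc/(4·Area) ≈ 1455.21/(4·55.5809) = 1455.21/222.324 ≈ 6.54546

R = 6.545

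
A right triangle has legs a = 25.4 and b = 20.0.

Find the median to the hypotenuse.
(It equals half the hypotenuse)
Hypotenuse c = √(a² + b²) = √(645.16 + 400) = √1045.16 ≈ 32.3289
Median to hypotenuse = c/2 ≈ 32.3289/2 ≈ 16.1645

Median = 16.16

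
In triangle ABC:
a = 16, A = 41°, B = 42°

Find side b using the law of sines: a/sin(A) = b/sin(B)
a/sin(A) = b/sin(B)  ⇒  b = a·sin(B)/sin(A) = 16·sin(42°)/sin(41°)
sin(42°) ≈ 0.669131, sin(41°) ≈ 0.656059
b ≈ 16·0.669131/0.656059 ≈ 10.7061/0.656059 ≈ 16.3188

b = 16.32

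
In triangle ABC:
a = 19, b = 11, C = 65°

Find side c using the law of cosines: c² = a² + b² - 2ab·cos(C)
c² = 19² + 11² − 2·19·11·cos(65°)
cos(65°) ≈ 0.422618
c² ≈ 361 + 121 − 418·(0.422618) ≈ 482 − 176.654 ≈ 305.346
c ≈ √305.346 ≈ 17.4741

c = 17.47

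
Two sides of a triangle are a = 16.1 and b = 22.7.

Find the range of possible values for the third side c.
Triangle inequality: |a − b| < c < a + b
|a − b| = |16.1 − 22.7| = 6.6
a + b = 16.1 + 22.7 = 38.8

6.6 < c < 38.8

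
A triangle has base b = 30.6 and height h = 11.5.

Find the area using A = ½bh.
A = ½·b·h = ½·30.6·11.5 = ½·351.9 = 175.95

Area = 175.95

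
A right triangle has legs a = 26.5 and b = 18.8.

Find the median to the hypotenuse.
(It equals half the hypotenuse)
Hypotenuse c = √(a² + b²) = √(702.25 + 353.44) = √1055.69 ≈ 32.4914
Median to hypotenuse = c/2 ≈ 32.4914/2 ≈ 16.2457

Median = 16.25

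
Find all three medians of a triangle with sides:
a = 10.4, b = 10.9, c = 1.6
Median formula: m_a = ½√(2b² + 2c² − a²) (and cyclically). a² = 108.16, b² = 118.81, c² = 2.56.
m_a = ½√(2·118.81 + 2·2.56 − 108.16) = ½√134.58 ≈ ½·11.6009 ≈ 5.80043
m_b = ½√(2·108.16 + 2·2.56 − 118.81) = ½√102.63 ≈ ½·10.1306 ≈ 5.06532
m_c = ½√(2·108.16 + 2·118.81 − 2.56) = ½√451.38 ≈ ½·21.2457 ≈ 10.6229

m_a = 5.8, m_b = 5.065, m_c = 10.62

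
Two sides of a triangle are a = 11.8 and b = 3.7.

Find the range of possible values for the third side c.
Triangle inequality: |a − b| < c < a + b
|a − b| = |11.8 − 3.7| = 8.1
a + b = 11.8 + 3.7 = 15.5

8.1 < c < 15.5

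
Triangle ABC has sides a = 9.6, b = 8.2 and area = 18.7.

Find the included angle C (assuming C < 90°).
Area = ½·a·b·sin(C)  ⇒  sin(C) = 2·Area/(a·b) = 2·18.7/(9.6·8.2) = 37.4/78.72 ≈ 0.475102
C = arcsin(0.475102) ≈ 28.366° (taking the acute solution since C < 90°)

C = 28.37°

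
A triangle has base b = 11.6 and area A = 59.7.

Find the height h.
A = ½·b·h  ⇒  h = 2A/b = 2·59.7/11.6 = 119.4/11.6 ≈ 10.2931

h = 10.29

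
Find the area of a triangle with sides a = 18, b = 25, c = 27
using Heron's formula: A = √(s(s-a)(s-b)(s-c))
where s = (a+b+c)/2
s = (18 + 25 + 27)/2 = 70/2 = 35
s − a = 17, s − b = 10, s − c = 8
s(s−a)(s−b)(s−c) = 35·17·10·8 = 47600
Area = √47600 ≈ 218.174

s = 35.0, Area = 218.2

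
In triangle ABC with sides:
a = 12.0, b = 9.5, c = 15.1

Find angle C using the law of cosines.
c² = a² + b² − 2ab·cos(C)  ⇒  cos(C) = (a² + b² − c²)/(2ab)
cos(C) = (12.0² + 9.5² − 15.1²)/(2·12.0·9.5) = (144 + 90.25 − 228.01)/228 = 6.24/228 ≈ 0.0273684
C = arccos(0.0273684) ≈ 88.4317°

C = 88.43°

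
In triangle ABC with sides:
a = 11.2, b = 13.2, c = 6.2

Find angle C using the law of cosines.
c² = a² + b² − 2ab·cos(C)  ⇒  cos(C) = (a² + b² − c²)/(2ab)
cos(C) = (11.2² + 13.2² − 6.2²)/(2·11.2·13.2) = (125.44 + 174.24 − 38.44)/295.68 = 261.24/295.68 ≈ 0.883523
C = arccos(0.883523) ≈ 27.9297°

C = 27.93°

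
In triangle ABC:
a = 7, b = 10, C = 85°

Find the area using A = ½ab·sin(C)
A = ½·a·b·sin(C) = ½·7·10·sin(85°)
sin(85°) ≈ 0.996195
A ≈ ½·70·0.996195 = 35·0.996195 ≈ 34.8668

Area = 34.87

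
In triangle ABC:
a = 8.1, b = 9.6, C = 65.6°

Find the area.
Two sides and the included angle (SAS): A = ½·a·b·sin(C) = ½·8.1·9.6·sin(65.6°)
sin(65.6°) ≈ 0.910684
A ≈ ½·77.76·0.910684 = 38.88·0.910684 ≈ 35.4074

Area = 35.41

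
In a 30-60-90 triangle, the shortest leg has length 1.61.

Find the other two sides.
In a 30-60-90 triangle the sides are in ratio 1 : √3 : 2 (short leg : long leg : hypotenuse).
Long leg = 1.61·√3 ≈ 1.61·1.73205 ≈ 2.7886
Hypotenuse = 2·1.61 = 3.22

Long leg = 1.61√3 = 2.789, Hypotenuse = 3.22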